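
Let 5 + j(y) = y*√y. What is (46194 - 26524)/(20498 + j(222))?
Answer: 14929530/15148963 - 1455580*√222/136340667 ≈ 0.82645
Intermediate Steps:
j(y) = -5 + y^(3/2) (j(y) = -5 + y*√y = -5 + y^(3/2))
(46194 - 26524)/(20498 + j(222)) = (46194 - 26524)/(20498 + (-5 + 222^(3/2))) = 19670/(20498 + (-5 + 222*√222)) = 19670/(20493 + 222*√222)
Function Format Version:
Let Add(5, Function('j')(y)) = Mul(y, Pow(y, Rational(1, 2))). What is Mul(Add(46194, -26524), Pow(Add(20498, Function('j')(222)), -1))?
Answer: Add(Rational(14929530, 15148963), Mul(Rational(-1455580, 136340667), Pow(222, Rational(1, 2)))) ≈ 0.82645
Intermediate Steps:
Function('j')(y) = Add(-5, Pow(y, Rational(3, 2))) (Function('j')(y) = Add(-5, Mul(y, Pow(y, Rational(1, 2)))) = Add(-5, Pow(y, Rational(3, 2))))
Mul(Add(46194, -26524), Pow(Add(20498, Function('j')(222)), -1)) = Mul(Add(46194, -26524), Pow(Add(20498, Add(-5, Pow(222, Rational(3, 2)))), -1)) = Mul(19670, Pow(Add(20498, Add(-5, Mul(222, Pow(222, Rational(1, 2))))), -1)) = Mul(19670, Pow(Add(20493, Mul(222, Pow(222, Rational(1, 2)))), -1))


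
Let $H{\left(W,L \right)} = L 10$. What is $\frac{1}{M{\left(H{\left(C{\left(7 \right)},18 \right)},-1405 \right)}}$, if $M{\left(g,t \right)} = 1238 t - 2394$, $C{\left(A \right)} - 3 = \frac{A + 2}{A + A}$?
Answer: $- \frac{1}{1741784} \approx -5.7412 \cdot 10^{-7}$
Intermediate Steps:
$C{\left(A \right)} = 3 + \frac{2 + A}{2 A}$ ($C{\left(A \right)} = 3 + \frac{A + 2}{A + A} = 3 + \frac{2 + A}{2 A}$)
$H{\left(W,L \right)} = 10 L$
$M{\left(g,t \right)} = -2394 + 1238 t$
$\frac{1}{M{\left(H{\left(C{\left(7 \right)},18 \right)},-1405 \right)}} = \frac{1}{-2394 + 1238 \left(-1405\right)} = \frac{1}{-2394 - 1739390} = \frac{1}{-1741784} = - \frac{1}{1741784}$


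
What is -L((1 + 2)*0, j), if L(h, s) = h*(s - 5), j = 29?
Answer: 0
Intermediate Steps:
L(h, s) = h*(-5 + s)
-L((1 + 2)*0, j) = -(1 + 2)*0*(-5 + 29) = -3*0*24 = -0*24 = -1*0 = 0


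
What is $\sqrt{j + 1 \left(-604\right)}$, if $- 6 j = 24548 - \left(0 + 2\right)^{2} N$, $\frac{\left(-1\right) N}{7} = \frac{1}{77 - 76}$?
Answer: $10 i \sqrt{47} \approx 68.557 i$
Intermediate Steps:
$N = -7$ ($N = - \frac{7}{77 - 76} = - \frac{7}{1} = \left(-7\right) 1 = -7$)
$j = -4096$ ($j = - \frac{24548 - \left(0 + 2\right)^{2} \left(-7\right)}{6} = - \frac{24548 - 2^{2} \left(-7\right)}{6} = - \frac{24548 - 4 \left(-7\right)}{6} = - \frac{24548 - -28}{6} = - \frac{24548 + 28}{6} = \left(- \frac{1}{6}\right) 24576 = -4096$)
$\sqrt{j + 1 \left(-604\right)} = \sqrt{-4096 + 1 \left(-604\right)} = \sqrt{-4096 - 604} = \sqrt{-4700} = 10 i \sqrt{47}$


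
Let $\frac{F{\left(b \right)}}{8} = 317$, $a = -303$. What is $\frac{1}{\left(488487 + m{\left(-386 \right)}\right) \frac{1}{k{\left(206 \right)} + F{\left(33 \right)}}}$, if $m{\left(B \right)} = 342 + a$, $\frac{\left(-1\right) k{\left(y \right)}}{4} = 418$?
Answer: $\frac{144}{81421} \approx 0.0017686$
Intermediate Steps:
$F{\left(b \right)} = 2536$ ($F{\left(b \right)} = 8 \cdot 317 = 2536$)
$k{\left(y \right)} = -1672$ ($k{\left(y \right)} = \left(-4\right) 418 = -1672$)
$m{\left(B \right)} = 39$ ($m{\left(B \right)} = 342 - 303 = 39$)
$\frac{1}{\left(488487 + m{\left(-386 \right)}\right) \frac{1}{k{\left(206 \right)} + F{\left(33 \right)}}} = \frac{1}{\left(488487 + 39\right) \frac{1}{-1672 + 2536}} = \frac{1}{488526 \cdot \frac{1}{864}} = \frac{1}{\frac{81421}{144}} = \frac{144}{81421}$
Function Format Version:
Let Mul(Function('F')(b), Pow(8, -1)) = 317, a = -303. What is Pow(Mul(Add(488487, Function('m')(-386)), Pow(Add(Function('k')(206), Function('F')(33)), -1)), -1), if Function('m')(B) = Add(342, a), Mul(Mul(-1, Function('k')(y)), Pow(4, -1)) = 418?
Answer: Rational(144, 81421) ≈ 0.0017686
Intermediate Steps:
Function('F')(b) = 2536 (Function('F')(b) = Mul(8, 317) = 2536)
Function('k')(y) = -1672 (Function('k')(y) = Mul(-4, 418) = -1672)
Function('m')(B) = 39 (Function('m')(B) = Add(342, -303) = 39)
Pow(Mul(Add(488487, Function('m')(-386)), Pow(Add(Function('k')(206), Function('F')(33)), -1)), -1) = Pow(Mul(Add(488487, 39), Pow(Add(-1672, 2536), -1)), -1) = Pow(Mul(488526, Pow(864, -1)), -1) = Pow(Mul(488526, Rational(1, 864)), -1) = Pow(Rational(81421, 144), -1) = Rational(144, 81421)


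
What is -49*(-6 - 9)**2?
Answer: -11025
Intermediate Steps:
-49*(-6 - 9)**2 = -49*(-15)**2 = -49*225 = -11025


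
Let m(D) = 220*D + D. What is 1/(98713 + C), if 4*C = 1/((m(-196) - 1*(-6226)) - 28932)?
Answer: 264088/26068918743 ≈ 1.0130e-5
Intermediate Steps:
m(D) = 221*D
C = -1/264088 (C = 1/(4*((221*(-196) - 1*(-6226)) - 28932)) = 1/(4*((-43316 + 6226) - 28932)) = 1/(4*(-37090 - 28932)) = (¼)/(-66022) = (¼)*(-1/66022) = -1/264088 ≈ -3.7866e-6)
1/(98713 + C) = 1/(98713 - 1/264088) = 1/(26068918743/264088) = 264088/26068918743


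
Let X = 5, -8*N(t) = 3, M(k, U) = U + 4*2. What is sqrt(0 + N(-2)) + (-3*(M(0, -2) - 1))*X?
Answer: -75 + I*sqrt(6)/4 ≈ -75.0 + 0.61237*I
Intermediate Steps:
M(k, U) = 8 + U (M(k, U) = U + 8 = 8 + U)
N(t) = -3/8 (N(t) = -1/8*3 = -3/8)
sqrt(0 + N(-2)) + (-3*(M(0, -2) - 1))*X = sqrt(0 - 3/8) - 3*((8 - 2) - 1)*5 = sqrt(-3/8) - 3*(6 - 1)*5 = I*sqrt(6)/4 - 3*5*5 = I*sqrt(6)/4 - 15*5 = I*sqrt(6)/4 - 75 = -75 + I*sqrt(6)/4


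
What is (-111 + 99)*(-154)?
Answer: 1848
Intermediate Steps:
(-111 + 99)*(-154) = -12*(-154) = 1848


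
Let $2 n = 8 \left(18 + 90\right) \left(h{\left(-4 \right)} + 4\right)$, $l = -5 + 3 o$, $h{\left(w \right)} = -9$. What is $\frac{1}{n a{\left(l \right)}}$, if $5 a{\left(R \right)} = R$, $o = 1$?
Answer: $\frac{1}{864} \approx 0.0011574$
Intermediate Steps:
$l = -2$ ($l = -5 + 3 \cdot 1 = -5 + 3 = -2$)
$a{\left(R \right)} = \frac{R}{5}$
$n = -2160$ ($n = \frac{8 \left(18 + 90\right) \left(-9 + 4\right)}{2} = \frac{8 \cdot 108 \left(-5\right)}{2} = \frac{8 \left(-540\right)}{2} = \frac{1}{2} \left(-4320\right) = -2160$)
$\frac{1}{n a{\left(l \right)}} = \frac{1}{\left(-2160\right) \frac{1}{5} \left(-2\right)} = \frac{1}{\left(-2160\right) \left(- \frac{2}{5}\right)} = \frac{1}{864}$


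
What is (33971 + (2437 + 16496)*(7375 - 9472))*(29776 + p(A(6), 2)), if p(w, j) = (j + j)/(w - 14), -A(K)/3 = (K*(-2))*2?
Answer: -34254013666180/29 ≈ -1.1812e+12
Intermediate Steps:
A(K) = 12*K (A(K) = -3*K*(-2)*2 = -3*(-2*K)*2 = -(-12)*K = 12*K)
p(w, j) = 2*j/(-14 + w) (p(w, j) = (2*j)/(-14 + w) = 2*j/(-14 + w))
(33971 + (2437 + 16496)*(7375 - 9472))*(29776 + p(A(6), 2)) = (33971 + (2437 + 16496)*(7375 - 9472))*(29776 + 2*2/(-14 + 12*6)) = (33971 + 18933*(-2097))*(29776 + 2*2/(-14 + 72)) = (33971 - 39702501)*(29776 + 2*2/58) = -39668530*(29776 + 2*2*(1/58)) = -39668530*(29776 + 2/29) = -39668530*863506/29 = -34254013666180/29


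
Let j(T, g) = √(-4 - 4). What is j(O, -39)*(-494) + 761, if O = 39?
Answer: 761 - 988*I*√2 ≈ 761.0 - 1397.2*I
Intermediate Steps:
j(T, g) = 2*I*√2 (j(T, g) = √(-8) = 2*I*√2)
j(O, -39)*(-494) + 761 = (2*I*√2)*(-494) + 761 = -988*I*√2 + 761 = 761 - 988*I*√2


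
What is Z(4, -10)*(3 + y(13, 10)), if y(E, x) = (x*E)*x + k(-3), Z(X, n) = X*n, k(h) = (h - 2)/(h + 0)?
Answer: -156560/3 ≈ -52187.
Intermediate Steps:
k(h) = (-2 + h)/h
y(E, x) = 5/3 + E*x² (y(E, x) = (x*E)*x + (-2 - 3)/(-3) = (E*x)*x - ⅓*(-5) = E*x² + 5/3 = 5/3 + E*x²)
Z(4, -10)*(3 + y(13, 10)) = (4*(-10))*(3 + (5/3 + 13*10²)) = -40*(3 + (5/3 + 13*100)) = -40*(3 + (5/3 + 1300)) = -40*(3 + 3905/3) = -40*3914/3 = -156560/3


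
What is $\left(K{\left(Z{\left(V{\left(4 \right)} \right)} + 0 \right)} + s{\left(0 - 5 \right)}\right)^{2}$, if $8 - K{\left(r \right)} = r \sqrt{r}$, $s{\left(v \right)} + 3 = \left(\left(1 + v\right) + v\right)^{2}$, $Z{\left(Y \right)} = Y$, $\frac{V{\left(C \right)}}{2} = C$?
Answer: $7908 - 2752 \sqrt{2} \approx 4016.1$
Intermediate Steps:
$V{\left(C \right)} = 2 C$
$s{\left(v \right)} = -3 + \left(1 + 2 v\right)^{2}$ ($s{\left(v \right)} = -3 + \left(\left(1 + v\right) + v\right)^{2} = -3 + \left(1 + 2 v\right)^{2}$)
$K{\left(r \right)} = 8 - r^{\frac{3}{2}}$ ($K{\left(r \right)} = 8 - r \sqrt{r} = 8 - r^{\frac{3}{2}}$)
$\left(K{\left(Z{\left(V{\left(4 \right)} \right)} + 0 \right)} + s{\left(0 - 5 \right)}\right)^{2} = \left(\left(8 - \left(2 \cdot 4 + 0\right)^{\frac{3}{2}}\right) - \left(3 - \left(1 + 2 \left(0 - 5\right)\right)^{2}\right)\right)^{2} = \left(\left(8 - \left(8 + 0\right)^{\frac{3}{2}}\right) - \left(3 - \left(1 + 2 \left(-5\right)\right)^{2}\right)\right)^{2} = \left(\left(8 - 8^{\frac{3}{2}}\right) - \left(3 - \left(1 - 10\right)^{2}\right)\right)^{2} = \left(\left(8 - 16 \sqrt{2}\right) - \left(3 - \left(-9\right)^{2}\right)\right)^{2} = \left(\left(8 - 16 \sqrt{2}\right) + \left(-3 + 81\right)\right)^{2} = \left(\left(8 - 16 \sqrt{2}\right) + 78\right)^{2} = \left(86 - 16 \sqrt{2}\right)^{2}$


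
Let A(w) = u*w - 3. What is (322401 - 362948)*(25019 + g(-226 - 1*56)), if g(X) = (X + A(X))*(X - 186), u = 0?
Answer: -6422604253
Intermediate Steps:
A(w) = -3 (A(w) = 0*w - 3 = 0 - 3 = -3)
g(X) = (-186 + X)*(-3 + X) (g(X) = (X - 3)*(X - 186) = (-3 + X)*(-186 + X) = (-186 + X)*(-3 + X))
(322401 - 362948)*(25019 + g(-226 - 1*56)) = (322401 - 362948)*(25019 + (558 + (-226 - 1*56)² - 189*(-226 - 1*56))) = -40547*(25019 + (558 + (-226 - 56)² - 189*(-226 - 56))) = -40547*(25019 + (558 + (-282)² - 189*(-282))) = -40547*(25019 + (558 + 79524 + 53298)) = -40547*(25019 + 133380) = -40547*158399 = -6422604253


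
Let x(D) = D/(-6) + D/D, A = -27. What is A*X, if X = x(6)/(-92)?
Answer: 0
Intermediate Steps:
x(D) = 1 - D/6 (x(D) = D*(-1/6) + 1 = -D/6 + 1 = 1 - D/6)
X = 0 (X = (1 - 1/6*6)/(-92) = (1 - 1)*(-1/92) = 0*(-1/92) = 0)
A*X = -27*0 = 0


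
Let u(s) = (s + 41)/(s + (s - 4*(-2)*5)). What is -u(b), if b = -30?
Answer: 11/20 ≈ 0.55000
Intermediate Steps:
u(s) = (41 + s)/(40 + 2*s) (u(s) = (41 + s)/(s + (s + 8*5)) = (41 + s)/(s + (s + 40)) = (41 + s)/(s + (40 + s)) = (41 + s)/(40 + 2*s))
-u(b) = -(41 - 30)/(2*(20 - 30)) = -11/(2*(-10)) = -(-1)*11/(2*10) = -1*(-11/20) = 11/20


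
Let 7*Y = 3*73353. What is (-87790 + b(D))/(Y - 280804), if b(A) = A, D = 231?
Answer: 87559/249367 ≈ 0.35113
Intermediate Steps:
Y = 31437 (Y = (3*73353)/7 = (⅐)*220059 = 31437)
(-87790 + b(D))/(Y - 280804) = (-87790 + 231)/(31437 - 280804) = -87559/(-249367) = -87559*(-1/249367) = 87559/249367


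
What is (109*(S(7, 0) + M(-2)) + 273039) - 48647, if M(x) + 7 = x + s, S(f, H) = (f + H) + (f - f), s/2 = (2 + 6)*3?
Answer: 229406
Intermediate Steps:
s = 48 (s = 2*((2 + 6)*3) = 2*(8*3) = 2*24 = 48)
S(f, H) = H + f (S(f, H) = (H + f) + 0 = H + f)
M(x) = 41 + x (M(x) = -7 + (x + 48) = -7 + (48 + x) = 41 + x)
(109*(S(7, 0) + M(-2)) + 273039) - 48647 = (109*((0 + 7) + (41 - 2)) + 273039) - 48647 = (109*(7 + 39) + 273039) - 48647 = (109*46 + 273039) - 48647 = (5014 + 273039) - 48647 = 278053 - 48647 = 229406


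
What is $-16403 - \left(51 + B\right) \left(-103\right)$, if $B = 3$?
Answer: $-10841$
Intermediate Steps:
$-16403 - \left(51 + B\right) \left(-103\right) = -16403 - \left(51 + 3\right) \left(-103\right) = -16403 - 54 \left(-103\right) = -16403 - -5562 = -16403 + 5562 = -10841$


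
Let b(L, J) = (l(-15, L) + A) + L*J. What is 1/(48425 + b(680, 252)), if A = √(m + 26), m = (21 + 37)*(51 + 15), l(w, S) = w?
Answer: 109885/24149424523 - √3854/48298849046 ≈ 4.5489e-6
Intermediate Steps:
m = 3828 (m = 58*66 = 3828)
A = √3854 (A = √(3828 + 26) = √3854 ≈ 62.081)
b(L, J) = -15 + √3854 + J*L (b(L, J) = (-15 + √3854) + L*J = (-15 + √3854) + J*L = -15 + √3854 + J*L)
1/(48425 + b(680, 252)) = 1/(48425 + (-15 + √3854 + 252*680)) = 1/(48425 + (-15 + √3854 + 171360)) = 1/(48425 + (171345 + √3854)) = 1/(219770 + √3854)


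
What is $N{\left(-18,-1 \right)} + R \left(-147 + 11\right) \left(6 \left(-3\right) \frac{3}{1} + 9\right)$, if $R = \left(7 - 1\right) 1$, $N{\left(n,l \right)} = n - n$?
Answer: $36720$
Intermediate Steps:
$N{\left(n,l \right)} = 0$
$R = 6$ ($R = 6 \cdot 1 = 6$)
$N{\left(-18,-1 \right)} + R \left(-147 + 11\right) \left(6 \left(-3\right) \frac{3}{1} + 9\right) = 0 + 6 \left(-147 + 11\right) \left(6 \left(-3\right) \frac{3}{1} + 9\right) = 0 + 6 \left(- 136 \left(- 18 \cdot 3 \cdot 1 + 9\right)\right) = 0 + 6 \left(- 136 \left(\left(-18\right) 3 + 9\right)\right) = 0 + 6 \left(- 136 \left(-54 + 9\right)\right) = 0 + 6 \left(\left(-136\right) \left(-45\right)\right) = 0 + 6 \cdot 6120 = 0 + 36720 = 36720$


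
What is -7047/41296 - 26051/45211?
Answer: -48082897/64380464 ≈ -0.74686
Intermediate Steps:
-7047/41296 - 26051/45211 = -7047*1/41296 - 26051*1/45211 = -243/1424 - 26051/45211 = -48082897/64380464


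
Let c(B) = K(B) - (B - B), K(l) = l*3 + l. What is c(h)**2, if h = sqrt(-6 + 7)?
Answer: 16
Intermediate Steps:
K(l) = 4*l (K(l) = 3*l + l = 4*l)
h = 1 (h = sqrt(1) = 1)
c(B) = 4*B (c(B) = 4*B - (B - B) = 4*B - 1*0 = 4*B + 0 = 4*B)
c(h)**2 = (4*1)**2 = 4**2 = 16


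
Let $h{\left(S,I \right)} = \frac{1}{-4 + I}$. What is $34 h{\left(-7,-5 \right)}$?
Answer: $- \frac{34}{9} \approx -3.7778$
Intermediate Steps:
$34 h{\left(-7,-5 \right)} = \frac{34}{-4 - 5} = \frac{34}{-9} = 34 \left(- \frac{1}{9}\right) = - \frac{34}{9}$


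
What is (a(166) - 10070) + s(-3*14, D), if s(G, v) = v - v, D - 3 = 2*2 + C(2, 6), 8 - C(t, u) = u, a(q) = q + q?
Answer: -9738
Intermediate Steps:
a(q) = 2*q
C(t, u) = 8 - u
D = 9 (D = 3 + (2*2 + (8 - 1*6)) = 3 + (4 + (8 - 6)) = 3 + (4 + 2) = 3 + 6 = 9)
s(G, v) = 0
(a(166) - 10070) + s(-3*14, D) = (2*166 - 10070) + 0 = (332 - 10070) + 0 = -9738 + 0 = -9738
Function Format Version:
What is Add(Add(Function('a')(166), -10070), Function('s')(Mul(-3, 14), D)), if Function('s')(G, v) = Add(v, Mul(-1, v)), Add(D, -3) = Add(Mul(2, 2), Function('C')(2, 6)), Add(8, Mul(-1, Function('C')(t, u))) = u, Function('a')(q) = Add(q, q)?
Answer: -9738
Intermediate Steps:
Function('a')(q) = Mul(2, q)
Function('C')(t, u) = Add(8, Mul(-1, u))
D = 9 (D = Add(3, Add(Mul(2, 2), Add(8, Mul(-1, 6)))) = Add(3, Add(4, Add(8, -6))) = Add(3, Add(4, 2)) = Add(3, 6) = 9)
Function('s')(G, v) = 0
Add(Add(Function('a')(166), -10070), Function('s')(Mul(-3, 14), D)) = Add(Add(Mul(2, 166), -10070), 0) = Add(Add(332, -10070), 0) = Add(-9738, 0) = -9738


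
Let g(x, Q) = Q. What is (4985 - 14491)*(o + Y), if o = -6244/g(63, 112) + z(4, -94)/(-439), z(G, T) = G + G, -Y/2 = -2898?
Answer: -47909512791/878 ≈ -5.4567e+7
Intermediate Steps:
Y = 5796 (Y = -2*(-2898) = 5796)
z(G, T) = 2*G
o = -97929/1756 (o = -6244/112 + (2*4)/(-439) = -6244*1/112 + 8*(-1/439) = -223/4 - 8/439 = -97929/1756 ≈ -55.768)
(4985 - 14491)*(o + Y) = (4985 - 14491)*(-97929/1756 + 5796) = -9506*10079847/1756 = -47909512791/878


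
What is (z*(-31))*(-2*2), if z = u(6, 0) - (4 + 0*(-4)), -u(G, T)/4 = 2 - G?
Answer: 1488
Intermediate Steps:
u(G, T) = -8 + 4*G (u(G, T) = -4*(2 - G) = -8 + 4*G)
z = 12 (z = (-8 + 4*6) - (4 + 0*(-4)) = (-8 + 24) - (4 + 0) = 16 - 1*4 = 16 - 4 = 12)
(z*(-31))*(-2*2) = (12*(-31))*(-2*2) = -372*(-4) = 1488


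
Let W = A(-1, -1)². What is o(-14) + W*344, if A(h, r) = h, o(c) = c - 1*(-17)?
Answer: 347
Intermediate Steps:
o(c) = 17 + c (o(c) = c + 17 = 17 + c)
W = 1 (W = (-1)² = 1)
o(-14) + W*344 = (17 - 14) + 1*344 = 3 + 344 = 347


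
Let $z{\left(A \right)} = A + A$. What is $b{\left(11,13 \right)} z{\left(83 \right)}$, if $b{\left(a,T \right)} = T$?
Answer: $2158$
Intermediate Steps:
$z{\left(A \right)} = 2 A$
$b{\left(11,13 \right)} z{\left(83 \right)} = 13 \cdot 2 \cdot 83 = 13 \cdot 166 = 2158$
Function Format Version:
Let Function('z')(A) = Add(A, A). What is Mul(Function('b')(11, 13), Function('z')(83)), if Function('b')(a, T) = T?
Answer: 2158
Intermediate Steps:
Function('z')(A) = Mul(2, A)
Mul(Function('b')(11, 13), Function('z')(83)) = Mul(13, Mul(2, 83)) = Mul(13, 166) = 2158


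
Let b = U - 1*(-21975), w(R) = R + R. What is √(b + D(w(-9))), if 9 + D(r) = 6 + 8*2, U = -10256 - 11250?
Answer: √482 ≈ 21.954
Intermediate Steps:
U = -21506
w(R) = 2*R
b = 469 (b = -21506 - 1*(-21975) = -21506 + 21975 = 469)
D(r) = 13 (D(r) = -9 + (6 + 8*2) = -9 + (6 + 16) = -9 + 22 = 13)
√(b + D(w(-9))) = √(469 + 13) = √482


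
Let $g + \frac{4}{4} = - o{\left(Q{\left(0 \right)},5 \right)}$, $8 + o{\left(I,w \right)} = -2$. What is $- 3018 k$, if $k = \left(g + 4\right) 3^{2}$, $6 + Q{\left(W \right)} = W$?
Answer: $-353106$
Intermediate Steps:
$Q{\left(W \right)} = -6 + W$
$o{\left(I,w \right)} = -10$ ($o{\left(I,w \right)} = -8 - 2 = -10$)
$g = 9$ ($g = -1 - -10 = -1 + 10 = 9$)
$k = 117$ ($k = \left(9 + 4\right) 3^{2} = 13 \cdot 9 = 117$)
$- 3018 k = \left(-3018\right) 117 = -353106$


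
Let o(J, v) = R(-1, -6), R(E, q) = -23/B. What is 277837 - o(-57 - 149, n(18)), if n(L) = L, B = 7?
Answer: 1944882/7 ≈ 2.7784e+5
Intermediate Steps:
R(E, q) = -23/7
o(J, v) = -23/7
277837 - o(-57 - 149, n(18)) = 277837 - 1*(-23/7) = 277837 + 23/7 = 1944882/7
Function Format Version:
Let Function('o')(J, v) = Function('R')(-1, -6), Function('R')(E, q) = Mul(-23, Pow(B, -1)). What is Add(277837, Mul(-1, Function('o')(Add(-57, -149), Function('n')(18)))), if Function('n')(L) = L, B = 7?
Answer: Rational(1944882, 7) ≈ 2.7784e+5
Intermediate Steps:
Function('R')(E, q) = Rational(-23, 7) (Function('R')(E, q) = Mul(-23, Pow(7, -1)) = Mul(-23, Rational(1, 7)) = Rational(-23, 7))
Function('o')(J, v) = Rational(-23, 7)
Add(277837, Mul(-1, Function('o')(Add(-57, -149), Function('n')(18)))) = Add(277837, Mul(-1, Rational(-23, 7))) = Add(277837, Rational(23, 7)) = Rational(1944882, 7)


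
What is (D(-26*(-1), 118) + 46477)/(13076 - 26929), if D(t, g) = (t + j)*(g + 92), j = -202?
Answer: -9517/13853 ≈ -0.68700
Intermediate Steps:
D(t, g) = (-202 + t)*(92 + g) (D(t, g) = (t - 202)*(g + 92) = (-202 + t)*(92 + g))
(D(-26*(-1), 118) + 46477)/(13076 - 26929) = ((-18584 - 202*118 + 92*(-26*(-1)) + 118*(-26*(-1))) + 46477)/(13076 - 26929) = ((-18584 - 23836 + 92*26 + 118*26) + 46477)/(-13853) = ((-18584 - 23836 + 2392 + 3068) + 46477)*(-1/13853) = (-36960 + 46477)*(-1/13853) = 9517*(-1/13853) = -9517/13853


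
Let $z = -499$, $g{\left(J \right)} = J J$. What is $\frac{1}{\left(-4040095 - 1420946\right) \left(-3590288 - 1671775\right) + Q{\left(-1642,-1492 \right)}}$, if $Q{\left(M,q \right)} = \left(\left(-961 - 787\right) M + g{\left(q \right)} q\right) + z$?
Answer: $\frac{1}{28733023369812} \approx 3.4803 \cdot 10^{-14}$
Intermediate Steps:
$g{\left(J \right)} = J^{2}$
$Q{\left(M,q \right)} = -499 + q^{3} - 1748 M$ ($Q{\left(M,q \right)} = \left(\left(-961 - 787\right) M + q^{2} q\right) - 499 = \left(- 1748 M + q^{3}\right) - 499 = \left(q^{3} - 1748 M\right) - 499 = -499 + q^{3} - 1748 M$)
$\frac{1}{\left(-4040095 - 1420946\right) \left(-3590288 - 1671775\right) + Q{\left(-1642,-1492 \right)}} = \frac{1}{\left(-4040095 - 1420946\right) \left(-3590288 - 1671775\right) - \left(-2869717 + 3321287488\right)} = \frac{1}{\left(-5461041\right) \left(-5262063\right) - 3318417771} = \frac{1}{28736341787583 - 3318417771} = \frac{1}{28733023369812}$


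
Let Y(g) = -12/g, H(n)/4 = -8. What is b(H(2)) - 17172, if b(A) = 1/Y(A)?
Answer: -51508/3 ≈ -17169.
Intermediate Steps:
H(n) = -32 (H(n) = 4*(-8) = -32)
b(A) = -A/12 (b(A) = 1/(-12/A) = -A/12)
b(H(2)) - 17172 = -1/12*(-32) - 17172 = 8/3 - 17172 = -51508/3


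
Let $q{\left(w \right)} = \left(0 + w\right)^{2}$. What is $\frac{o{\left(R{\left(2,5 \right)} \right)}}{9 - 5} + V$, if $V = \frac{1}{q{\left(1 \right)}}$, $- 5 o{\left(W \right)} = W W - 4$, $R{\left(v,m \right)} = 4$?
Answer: $\frac{2}{5} \approx 0.4$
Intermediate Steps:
$q{\left(w \right)} = w^{2}$
$o{\left(W \right)} = \frac{4}{5} - \frac{W^{2}}{5}$ ($o{\left(W \right)} = - \frac{W W - 4}{5} = - \frac{W^{2} - 4}{5} = - \frac{-4 + W^{2}}{5} = \frac{4}{5} - \frac{W^{2}}{5}$)
$V = 1$ ($V = \frac{1}{1^{2}} = 1^{-1} = 1$)
$\frac{o{\left(R{\left(2,5 \right)} \right)}}{9 - 5} + V = \frac{\frac{4}{5} - \frac{4^{2}}{5}}{9 - 5} + 1 = \frac{\frac{4}{5} - \frac{16}{5}}{4} + 1 = \frac{1}{4} \left(- \frac{12}{5}\right) + 1 = - \frac{3}{5} + 1 = \frac{2}{5}$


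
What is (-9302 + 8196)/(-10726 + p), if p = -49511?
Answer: 1106/60237 ≈ 0.018361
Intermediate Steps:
(-9302 + 8196)/(-10726 + p) = (-9302 + 8196)/(-10726 - 49511) = -1106/(-60237) = -1106*(-1/60237) = 1106/60237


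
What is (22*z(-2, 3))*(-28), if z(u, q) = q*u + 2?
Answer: 2464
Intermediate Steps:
z(u, q) = 2 + q*u
(22*z(-2, 3))*(-28) = (22*(2 + 3*(-2)))*(-28) = (22*(2 - 6))*(-28) = (22*(-4))*(-28) = -88*(-28) = 2464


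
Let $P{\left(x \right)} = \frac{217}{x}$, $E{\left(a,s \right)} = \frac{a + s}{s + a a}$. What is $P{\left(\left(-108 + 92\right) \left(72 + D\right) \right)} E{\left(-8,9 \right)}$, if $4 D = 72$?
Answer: $- \frac{217}{105120} \approx -0.0020643$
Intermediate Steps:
$D = 18$ ($D = \frac{1}{4} \cdot 72 = 18$)
$E{\left(a,s \right)} = \frac{a + s}{s + a^{2}}$
$P{\left(\left(-108 + 92\right) \left(72 + D\right) \right)} E{\left(-8,9 \right)} = \frac{217}{\left(-108 + 92\right) \left(72 + 18\right)} \frac{-8 + 9}{9 + \left(-8\right)^{2}} = \frac{217}{\left(-16\right) 90} \frac{1}{9 + 64} \cdot 1 = \frac{217}{-1440} \cdot \frac{1}{73} \cdot 1 = 217 \left(- \frac{1}{1440}\right) \frac{1}{73} \cdot 1 = \left(- \frac{217}{1440}\right) \frac{1}{73} = - \frac{217}{105120}$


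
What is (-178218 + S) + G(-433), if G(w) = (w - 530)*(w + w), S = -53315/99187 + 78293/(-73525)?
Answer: 4782119264881334/7292724175 ≈ 6.5574e+5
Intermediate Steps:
S = -11685633166/7292724175 (S = -53315*1/99187 + 78293*(-1/73525) = -53315/99187 - 78293/73525 = -11685633166/7292724175 ≈ -1.6024)
G(w) = 2*w*(-530 + w) (G(w) = (-530 + w)*(2*w) = 2*w*(-530 + w))
(-178218 + S) + G(-433) = (-178218 - 11685633166/7292724175) + 2*(-433)*(-530 - 433) = -1299706402653316/7292724175 + 2*(-433)*(-963) = -1299706402653316/7292724175 + 833958 = 4782119264881334/7292724175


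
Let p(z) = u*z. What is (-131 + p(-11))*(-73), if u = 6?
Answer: 14381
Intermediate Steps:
p(z) = 6*z
(-131 + p(-11))*(-73) = (-131 + 6*(-11))*(-73) = (-131 - 66)*(-73) = -197*(-73) = 14381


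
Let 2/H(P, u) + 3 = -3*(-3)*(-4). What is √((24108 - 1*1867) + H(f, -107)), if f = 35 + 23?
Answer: √33828483/39 ≈ 149.13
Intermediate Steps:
f = 58
H(P, u) = -2/39 (H(P, u) = 2/(-3 - 3*(-3)*(-4)) = 2/(-3 + 9*(-4)) = 2/(-3 - 36) = 2/(-39) = 2*(-1/39) = -2/39)
√((24108 - 1*1867) + H(f, -107)) = √((24108 - 1*1867) - 2/39) = √((24108 - 1867) - 2/39) = √(22241 - 2/39) = √(867397/39) = √33828483/39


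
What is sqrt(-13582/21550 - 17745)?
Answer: 23*I*sqrt(155786674)/2155 ≈ 133.21*I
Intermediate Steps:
sqrt(-13582/21550 - 17745) = sqrt(-13582*1/21550 - 17745) = sqrt(-6791/10775 - 17745) = sqrt(-191209166/10775) = 23*I*sqrt(155786674)/2155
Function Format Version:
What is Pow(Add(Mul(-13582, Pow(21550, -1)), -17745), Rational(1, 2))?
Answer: Mul(Rational(23, 2155), I, Pow(155786674, Rational(1, 2))) ≈ Mul(133.21, I)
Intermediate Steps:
Pow(Add(Mul(-13582, Pow(21550, -1)), -17745), Rational(1, 2)) = Pow(Add(Mul(-13582, Rational(1, 21550)), -17745), Rational(1, 2)) = Pow(Add(Rational(-6791, 10775), -17745), Rational(1, 2)) = Pow(Rational(-191209166, 10775), Rational(1, 2)) = Mul(Rational(23, 2155), I, Pow(155786674, Rational(1, 2)))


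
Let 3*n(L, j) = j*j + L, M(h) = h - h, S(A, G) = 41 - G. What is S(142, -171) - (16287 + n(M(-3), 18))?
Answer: -16183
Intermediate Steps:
M(h) = 0
n(L, j) = L/3 + j²/3 (n(L, j) = (j*j + L)/3 = (j² + L)/3 = (L + j²)/3 = L/3 + j²/3)
S(142, -171) - (16287 + n(M(-3), 18)) = (41 - 1*(-171)) - (16287 + ((⅓)*0 + (⅓)*18²)) = (41 + 171) - (16287 + (0 + (⅓)*324)) = 212 - (16287 + (0 + 108)) = 212 - (16287 + 108) = 212 - 1*16395 = 212 - 16395 = -16183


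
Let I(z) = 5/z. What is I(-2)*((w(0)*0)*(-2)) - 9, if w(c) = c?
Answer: -9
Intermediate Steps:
I(-2)*((w(0)*0)*(-2)) - 9 = (5/(-2))*((0*0)*(-2)) - 9 = (5*(-½))*(0*(-2)) - 9 = -5/2*0 - 9 = 0 - 9 = -9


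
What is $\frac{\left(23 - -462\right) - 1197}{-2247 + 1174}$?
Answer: $\frac{712}{1073} \approx 0.66356$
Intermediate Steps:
$\frac{\left(23 - -462\right) - 1197}{-2247 + 1174} = \frac{\left(23 + 462\right) - 1197}{-1073} = \left(485 - 1197\right) \left(- \frac{1}{1073}\right) = \left(-712\right) \left(- \frac{1}{1073}\right) = \frac{712}{1073}$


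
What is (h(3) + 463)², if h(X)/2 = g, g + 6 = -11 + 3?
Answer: 189225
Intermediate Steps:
g = -14 (g = -6 + (-11 + 3) = -6 - 8 = -14)
h(X) = -28 (h(X) = 2*(-14) = -28)
(h(3) + 463)² = (-28 + 463)² = 435² = 189225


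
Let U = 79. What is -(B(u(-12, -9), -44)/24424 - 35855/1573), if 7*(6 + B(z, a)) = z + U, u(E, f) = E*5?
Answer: 6130093819/268932664 ≈ 22.794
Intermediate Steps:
u(E, f) = 5*E
B(z, a) = 37/7 + z/7 (B(z, a) = -6 + (z + 79)/7 = -6 + (79 + z)/7 = -6 + (79/7 + z/7) = 37/7 + z/7)
-(B(u(-12, -9), -44)/24424 - 35855/1573) = -((37/7 + (5*(-12))/7)/24424 - 35855/1573) = -((37/7 + (1/7)*(-60))*(1/24424) - 35855*1/1573) = -((37/7 - 60/7)*(1/24424) - 35855/1573) = -(-23/7*1/24424 - 35855/1573) = -(-23/170968 - 35855/1573) = -1*(-6130093819/268932664) = 6130093819/268932664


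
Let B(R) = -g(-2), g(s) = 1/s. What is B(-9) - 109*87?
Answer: -18965/2 ≈ -9482.5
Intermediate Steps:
B(R) = 1/2 (B(R) = -1/(-2) = -1*(-1/2) = 1/2)
B(-9) - 109*87 = 1/2 - 109*87 = 1/2 - 9483 = -18965/2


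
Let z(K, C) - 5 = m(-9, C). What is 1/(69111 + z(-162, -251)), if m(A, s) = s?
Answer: 1/68865 ≈ 1.4521e-5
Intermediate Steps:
z(K, C) = 5 + C
1/(69111 + z(-162, -251)) = 1/(69111 + (5 - 251)) = 1/(69111 - 246) = 1/68865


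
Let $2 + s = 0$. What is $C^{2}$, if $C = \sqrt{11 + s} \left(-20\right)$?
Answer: $3600$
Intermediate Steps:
$s = -2$ ($s = -2 + 0 = -2$)
$C = -60$ ($C = \sqrt{11 - 2} \left(-20\right) = \sqrt{9} \left(-20\right) = 3 \left(-20\right) = -60$)
$C^{2} = \left(-60\right)^{2} = 3600$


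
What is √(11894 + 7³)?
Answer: √12237 ≈ 110.62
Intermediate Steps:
√(11894 + 7³) = √(11894 + 343) = √12237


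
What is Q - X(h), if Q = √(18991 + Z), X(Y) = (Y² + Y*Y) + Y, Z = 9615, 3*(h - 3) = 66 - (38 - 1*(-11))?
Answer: -1430/9 + √28606 ≈ 10.244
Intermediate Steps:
h = 26/3 (h = 3 + (66 - (38 - 1*(-11)))/3 = 3 + (66 - (38 + 11))/3 = 3 + (66 - 1*49)/3 = 3 + (66 - 49)/3 = 3 + (⅓)*17 = 3 + 17/3 = 26/3 ≈ 8.6667)
X(Y) = Y + 2*Y² (X(Y) = (Y² + Y²) + Y = 2*Y² + Y = Y + 2*Y²)
Q = √28606 (Q = √(18991 + 9615) = √28606 ≈ 169.13)
Q - X(h) = √28606 - 26*(1 + 2*(26/3))/3 = √28606 - 26*(1 + 52/3)/3 = √28606 - 26*55/(3*3) = √28606 - 1*1430/9 = √28606 - 1430/9 = -1430/9 + √28606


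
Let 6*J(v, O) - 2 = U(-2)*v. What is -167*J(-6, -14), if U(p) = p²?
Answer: 1837/3 ≈ 612.33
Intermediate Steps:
J(v, O) = ⅓ + 2*v/3 (J(v, O) = ⅓ + ((-2)²*v)/6 = ⅓ + (4*v)/6 = ⅓ + 2*v/3)
-167*J(-6, -14) = -167*(⅓ + (⅔)*(-6)) = -167*(⅓ - 4) = -167*(-11/3) = 1837/3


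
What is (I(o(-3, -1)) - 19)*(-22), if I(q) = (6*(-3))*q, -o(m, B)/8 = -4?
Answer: 13090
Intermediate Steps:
o(m, B) = 32 (o(m, B) = -8*(-4) = 32)
I(q) = -18*q
(I(o(-3, -1)) - 19)*(-22) = (-18*32 - 19)*(-22) = (-576 - 19)*(-22) = -595*(-22) = 13090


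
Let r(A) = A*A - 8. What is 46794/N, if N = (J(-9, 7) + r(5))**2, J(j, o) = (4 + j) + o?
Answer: 46794/361 ≈ 129.62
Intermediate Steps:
r(A) = -8 + A**2 (r(A) = A**2 - 8 = -8 + A**2)
J(j, o) = 4 + j + o
N = 361 (N = ((4 - 9 + 7) + (-8 + 5**2))**2 = (2 + (-8 + 25))**2 = (2 + 17)**2 = 19**2 = 361)
46794/N = 46794/361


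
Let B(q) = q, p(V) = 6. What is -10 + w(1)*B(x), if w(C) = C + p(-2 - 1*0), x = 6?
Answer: 32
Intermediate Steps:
w(C) = 6 + C (w(C) = C + 6 = 6 + C)
-10 + w(1)*B(x) = -10 + (6 + 1)*6 = -10 + 7*6 = -10 + 42 = 32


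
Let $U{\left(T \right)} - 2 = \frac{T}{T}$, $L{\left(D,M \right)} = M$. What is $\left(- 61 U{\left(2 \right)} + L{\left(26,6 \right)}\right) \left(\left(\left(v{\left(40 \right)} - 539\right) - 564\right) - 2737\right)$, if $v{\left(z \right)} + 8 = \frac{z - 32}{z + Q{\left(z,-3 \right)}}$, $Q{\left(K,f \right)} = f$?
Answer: $\frac{25199136}{37} \approx 6.8106 \cdot 10^{5}$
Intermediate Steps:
$U{\left(T \right)} = 3$ ($U{\left(T \right)} = 2 + \frac{T}{T} = 2 + 1 = 3$)
$v{\left(z \right)} = -8 + \frac{-32 + z}{-3 + z}$ ($v{\left(z \right)} = -8 + \frac{z - 32}{z - 3} = -8 + \frac{-32 + z}{-3 + z}$)
$\left(- 61 U{\left(2 \right)} + L{\left(26,6 \right)}\right) \left(\left(\left(v{\left(40 \right)} - 539\right) - 564\right) - 2737\right) = \left(\left(-61\right) 3 + 6\right) \left(\left(\left(\frac{-8 - 280}{-3 + 40} - 539\right) - 564\right) - 2737\right) = \left(-183 + 6\right) \left(\left(\left(\frac{-8 - 280}{37} - 539\right) - 564\right) - 2737\right) = - 177 \left(\left(\left(\frac{1}{37} \left(-288\right) - 539\right) - 564\right) - 2737\right) = - 177 \left(\left(\left(- \frac{288}{37} - 539\right) - 564\right) - 2737\right) = - 177 \left(\left(- \frac{20231}{37} - 564\right) - 2737\right) = - 177 \left(- \frac{41099}{37} - 2737\right) = \left(-177\right) \left(- \frac{142368}{37}\right) = \frac{25199136}{37}$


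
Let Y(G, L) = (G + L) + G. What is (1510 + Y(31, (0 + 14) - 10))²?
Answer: 2483776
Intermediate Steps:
Y(G, L) = L + 2*G
(1510 + Y(31, (0 + 14) - 10))² = (1510 + (((0 + 14) - 10) + 2*31))² = (1510 + ((14 - 10) + 62))² = (1510 + (4 + 62))² = (1510 + 66)² = 1576² = 2483776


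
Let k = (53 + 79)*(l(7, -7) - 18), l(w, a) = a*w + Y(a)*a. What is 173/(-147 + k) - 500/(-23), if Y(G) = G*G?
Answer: 27129521/1248141 ≈ 21.736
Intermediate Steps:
Y(G) = G²
l(w, a) = a³ + a*w (l(w, a) = a*w + a²*a = a*w + a³ = a³ + a*w)
k = -54120 (k = (53 + 79)*(-7*(7 + (-7)²) - 18) = 132*(-7*(7 + 49) - 18) = 132*(-7*56 - 18) = 132*(-392 - 18) = 132*(-410) = -54120)
173/(-147 + k) - 500/(-23) = 173/(-147 - 54120) - 500/(-23) = 173/(-54267) - 500*(-1/23) = 173*(-1/54267) + 500/23 = -173/54267 + 500/23 = 27129521/1248141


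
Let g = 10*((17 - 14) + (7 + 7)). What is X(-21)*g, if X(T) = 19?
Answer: 3230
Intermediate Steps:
g = 170 (g = 10*(3 + 14) = 10*17 = 170)
X(-21)*g = 19*170 = 3230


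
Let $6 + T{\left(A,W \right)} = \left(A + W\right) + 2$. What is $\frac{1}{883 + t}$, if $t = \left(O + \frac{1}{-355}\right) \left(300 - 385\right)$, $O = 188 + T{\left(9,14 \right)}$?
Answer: $- \frac{71}{1186535} \approx -5.9838 \cdot 10^{-5}$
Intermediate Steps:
$T{\left(A,W \right)} = -4 + A + W$ ($T{\left(A,W \right)} = -6 + \left(\left(A + W\right) + 2\right) = -6 + \left(2 + A + W\right) = -4 + A + W$)
$O = 207$ ($O = 188 + \left(-4 + 9 + 14\right) = 188 + 19 = 207$)
$t = - \frac{1249228}{71}$ ($t = \left(207 + \frac{1}{-355}\right) \left(300 - 385\right) = \left(207 - \frac{1}{355}\right) \left(-85\right) = \frac{73484}{355} \left(-85\right) = - \frac{1249228}{71} \approx -17595.0$)
$\frac{1}{883 + t} = \frac{1}{883 - \frac{1249228}{71}} = \frac{1}{- \frac{1186535}{71}} = - \frac{71}{1186535}$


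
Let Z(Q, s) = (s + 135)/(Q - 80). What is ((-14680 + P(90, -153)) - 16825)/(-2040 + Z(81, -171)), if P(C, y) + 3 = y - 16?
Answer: 10559/692 ≈ 15.259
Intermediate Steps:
P(C, y) = -19 + y (P(C, y) = -3 + (y - 16) = -3 + (-16 + y) = -19 + y)
Z(Q, s) = (135 + s)/(-80 + Q)
((-14680 + P(90, -153)) - 16825)/(-2040 + Z(81, -171)) = ((-14680 + (-19 - 153)) - 16825)/(-2040 + (135 - 171)/(-80 + 81)) = ((-14680 - 172) - 16825)/(-2040 - 36/1) = (-14852 - 16825)/(-2040 + 1*(-36)) = -31677/(-2040 - 36) = -31677/(-2076) = -31677*(-1/2076) = 10559/692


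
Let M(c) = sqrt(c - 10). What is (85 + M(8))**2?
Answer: (85 + I*sqrt(2))**2 ≈ 7223.0 + 240.42*I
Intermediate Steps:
M(c) = sqrt(-10 + c)
(85 + M(8))**2 = (85 + sqrt(-10 + 8))**2 = (85 + sqrt(-2))**2 = (85 + I*sqrt(2))**2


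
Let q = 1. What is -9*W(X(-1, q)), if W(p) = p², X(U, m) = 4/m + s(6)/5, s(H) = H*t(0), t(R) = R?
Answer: -144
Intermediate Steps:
s(H) = 0 (s(H) = H*0 = 0)
X(U, m) = 4/m (X(U, m) = 4/m + 0/5 = 4/m + 0*(⅕) = 4/m + 0 = 4/m)
-9*W(X(-1, q)) = -9*(4/1)² = -9*(4*1)² = -9*4² = -9*16 = -144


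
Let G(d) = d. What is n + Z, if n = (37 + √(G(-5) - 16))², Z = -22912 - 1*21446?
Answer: -43010 + 74*I*√21 ≈ -43010.0 + 339.11*I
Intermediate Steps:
Z = -44358 (Z = -22912 - 21446 = -44358)
n = (37 + I*√21)² (n = (37 + √(-5 - 16))² = (37 + √(-21))² = (37 + I*√21)² ≈ 1348.0 + 339.11*I)
n + Z = (37 + I*√21)² - 44358 = -44358 + (37 + I*√21)²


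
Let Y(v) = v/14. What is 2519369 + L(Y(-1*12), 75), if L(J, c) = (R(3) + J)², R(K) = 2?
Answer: 123449145/49 ≈ 2.5194e+6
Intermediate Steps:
Y(v) = v/14 (Y(v) = v*(1/14) = v/14)
L(J, c) = (2 + J)²
2519369 + L(Y(-1*12), 75) = 2519369 + (2 + (-1*12)/14)² = 2519369 + (2 + (1/14)*(-12))² = 2519369 + (2 - 6/7)² = 2519369 + (8/7)² = 2519369 + 64/49 = 123449145/49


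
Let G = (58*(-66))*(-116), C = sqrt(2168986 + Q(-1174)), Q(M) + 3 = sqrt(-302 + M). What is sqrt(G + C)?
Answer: sqrt(444048 + sqrt(2168983 + 6*I*sqrt(41))) ≈ 667.47 + 0.e-5*I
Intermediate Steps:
Q(M) = -3 + sqrt(-302 + M)
C = sqrt(2168983 + 6*I*sqrt(41)) (C = sqrt(2168986 + (-3 + sqrt(-302 - 1174))) = sqrt(2168986 + (-3 + sqrt(-1476))) = sqrt(2168986 + (-3 + 6*I*sqrt(41))) = sqrt(2168983 + 6*I*sqrt(41)) ≈ 1472.7 + 0.01*I)
G = 444048 (G = -3828*(-116) = 444048)
sqrt(G + C) = sqrt(444048 + sqrt(2168983 + 6*I*sqrt(41)))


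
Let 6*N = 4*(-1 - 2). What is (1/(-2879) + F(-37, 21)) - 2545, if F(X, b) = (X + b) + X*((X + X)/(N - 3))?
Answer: -44748302/14395 ≈ -3108.6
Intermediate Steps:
N = -2 (N = (4*(-1 - 2))/6 = (4*(-3))/6 = (⅙)*(-12) = -2)
F(X, b) = X + b - 2*X²/5 (F(X, b) = (X + b) + X*((X + X)/(-2 - 3)) = (X + b) + X*((2*X)/(-5)) = (X + b) + X*((2*X)*(-⅕)) = (X + b) + X*(-2*X/5) = (X + b) - 2*X²/5 = X + b - 2*X²/5)
(1/(-2879) + F(-37, 21)) - 2545 = (1/(-2879) + (-37 + 21 - ⅖*(-37)²)) - 2545 = (-1/2879 + (-37 + 21 - ⅖*1369)) - 2545 = (-1/2879 + (-37 + 21 - 2738/5)) - 2545 = (-1/2879 - 2818/5) - 2545 = -8113027/14395 - 2545 = -44748302/14395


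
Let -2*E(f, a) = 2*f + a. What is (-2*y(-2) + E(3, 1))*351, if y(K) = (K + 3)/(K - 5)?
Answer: -15795/14 ≈ -1128.2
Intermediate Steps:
E(f, a) = -f - a/2 (E(f, a) = -(2*f + a)/2 = -(a + 2*f)/2 = -f - a/2)
y(K) = (3 + K)/(-5 + K)
(-2*y(-2) + E(3, 1))*351 = (-2*(3 - 2)/(-5 - 2) + (-1*3 - ½*1))*351 = (-2/(-7) + (-3 - ½))*351 = (-(-2)/7 - 7/2)*351 = (-2*(-⅐) - 7/2)*351 = (2/7 - 7/2)*351 = -45/14*351 = -15795/14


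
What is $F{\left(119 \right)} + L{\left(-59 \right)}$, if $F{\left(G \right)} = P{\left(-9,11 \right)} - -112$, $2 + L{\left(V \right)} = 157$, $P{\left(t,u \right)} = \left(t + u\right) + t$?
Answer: $260$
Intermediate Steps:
$P{\left(t,u \right)} = u + 2 t$
$L{\left(V \right)} = 155$ ($L{\left(V \right)} = -2 + 157 = 155$)
$F{\left(G \right)} = 105$ ($F{\left(G \right)} = \left(11 + 2 \left(-9\right)\right) - -112 = \left(11 - 18\right) + 112 = -7 + 112 = 105$)
$F{\left(119 \right)} + L{\left(-59 \right)} = 105 + 155 = 260$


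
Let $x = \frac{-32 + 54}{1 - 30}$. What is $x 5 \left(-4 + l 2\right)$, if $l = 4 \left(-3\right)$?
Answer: $\frac{3080}{29} \approx 106.21$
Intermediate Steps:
$l = -12$
$x = - \frac{22}{29}$ ($x = \frac{22}{-29} = 22 \left(- \frac{1}{29}\right) = - \frac{22}{29} \approx -0.75862$)
$x 5 \left(-4 + l 2\right) = - \frac{22 \cdot 5 \left(-4 - 24\right)}{29} = - \frac{22 \cdot 5 \left(-28\right)}{29} = \left(- \frac{22}{29}\right) \left(-140\right) = \frac{3080}{29}$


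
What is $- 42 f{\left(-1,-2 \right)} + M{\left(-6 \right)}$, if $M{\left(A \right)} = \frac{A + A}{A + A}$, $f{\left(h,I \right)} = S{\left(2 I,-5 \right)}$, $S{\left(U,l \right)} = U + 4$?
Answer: $1$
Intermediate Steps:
$S{\left(U,l \right)} = 4 + U$
$f{\left(h,I \right)} = 4 + 2 I$
$M{\left(A \right)} = 1$ ($M{\left(A \right)} = \frac{2 A}{2 A} = 2 A \frac{1}{2 A} = 1$)
$- 42 f{\left(-1,-2 \right)} + M{\left(-6 \right)} = - 42 \left(4 + 2 \left(-2\right)\right) + 1 = - 42 \left(4 - 4\right) + 1 = \left(-42\right) 0 + 1 = 0 + 1 = 1$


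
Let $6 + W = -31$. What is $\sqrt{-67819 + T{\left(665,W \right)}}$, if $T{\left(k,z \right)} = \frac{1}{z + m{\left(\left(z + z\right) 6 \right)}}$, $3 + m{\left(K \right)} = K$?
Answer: $\frac{i \sqrt{32824397}}{22} \approx 260.42 i$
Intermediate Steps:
$m{\left(K \right)} = -3 + K$
$W = -37$ ($W = -6 - 31 = -37$)
$T{\left(k,z \right)} = \frac{1}{-3 + 13 z}$ ($T{\left(k,z \right)} = \frac{1}{z + \left(-3 + \left(z + z\right) 6\right)} = \frac{1}{z + \left(-3 + 2 z 6\right)} = \frac{1}{z + \left(-3 + 12 z\right)} = \frac{1}{-3 + 13 z}$)
$\sqrt{-67819 + T{\left(665,W \right)}} = \sqrt{-67819 + \frac{1}{-3 + 13 \left(-37\right)}} = \sqrt{-67819 + \frac{1}{-3 - 481}} = \sqrt{-67819 + \frac{1}{-484}} = \sqrt{-67819 - \frac{1}{484}} = \sqrt{- \frac{32824397}{484}} = \frac{i \sqrt{32824397}}{22}$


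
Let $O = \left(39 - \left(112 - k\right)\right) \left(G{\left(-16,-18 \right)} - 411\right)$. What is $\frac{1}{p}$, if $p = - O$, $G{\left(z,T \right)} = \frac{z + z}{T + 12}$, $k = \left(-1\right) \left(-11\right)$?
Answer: $- \frac{3}{75454} \approx -3.9759 \cdot 10^{-5}$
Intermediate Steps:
$k = 11$
$G{\left(z,T \right)} = \frac{2 z}{12 + T}$
$O = \frac{75454}{3}$ ($O = \left(39 - \left(112 - 11\right)\right) \left(2 \left(-16\right) \frac{1}{12 - 18} - 411\right) = \left(39 - \left(112 - 11\right)\right) \left(2 \left(-16\right) \frac{1}{-6} - 411\right) = \left(39 - 101\right) \left(2 \left(-16\right) \left(- \frac{1}{6}\right) - 411\right) = \left(39 - 101\right) \left(\frac{16}{3} - 411\right) = \left(-62\right) \left(- \frac{1217}{3}\right) = \frac{75454}{3} \approx 25151.0$)
$p = - \frac{75454}{3}$ ($p = \left(-1\right) \frac{75454}{3} = - \frac{75454}{3} \approx -25151.0$)
$\frac{1}{p} = \frac{1}{- \frac{75454}{3}} = - \frac{3}{75454}$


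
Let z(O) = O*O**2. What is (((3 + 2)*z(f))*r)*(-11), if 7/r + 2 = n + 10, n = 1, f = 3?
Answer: -1155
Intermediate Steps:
z(O) = O**3
r = 7/9 (r = 7/(-2 + (1 + 10)) = 7/(-2 + 11) = 7/9 ≈ 0.77778)
(((3 + 2)*z(f))*r)*(-11) = (((3 + 2)*3**3)*(7/9))*(-11) = ((5*27)*(7/9))*(-11) = (135*(7/9))*(-11) = 105*(-11) = -1155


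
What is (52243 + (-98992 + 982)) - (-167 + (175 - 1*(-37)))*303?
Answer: -59402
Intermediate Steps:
(52243 + (-98992 + 982)) - (-167 + (175 - 1*(-37)))*303 = (52243 - 98010) - (-167 + (175 + 37))*303 = -45767 - (-167 + 212)*303 = -45767 - 45*303 = -45767 - 1*13635 = -45767 - 13635 = -59402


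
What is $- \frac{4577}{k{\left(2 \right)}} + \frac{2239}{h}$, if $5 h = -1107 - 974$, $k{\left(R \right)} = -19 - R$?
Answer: $\frac{9289642}{43701} \approx 212.57$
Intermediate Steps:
$h = - \frac{2081}{5}$ ($h = \frac{-1107 - 974}{5} = \frac{1}{5} \left(-2081\right) = - \frac{2081}{5} \approx -416.2$)
$- \frac{4577}{k{\left(2 \right)}} + \frac{2239}{h} = - \frac{4577}{-19 - 2} + \frac{2239}{- \frac{2081}{5}} = - \frac{4577}{-19 - 2} + 2239 \left(- \frac{5}{2081}\right) = - \frac{4577}{-21} - \frac{11195}{2081} = \left(-4577\right) \left(- \frac{1}{21}\right) - \frac{11195}{2081} = \frac{4577}{21} - \frac{11195}{2081} = \frac{9289642}{43701}$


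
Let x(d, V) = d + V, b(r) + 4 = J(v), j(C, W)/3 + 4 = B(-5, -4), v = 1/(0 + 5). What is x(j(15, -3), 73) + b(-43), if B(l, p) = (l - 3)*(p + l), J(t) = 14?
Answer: 287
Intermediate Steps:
v = ⅕ (v = 1/5 = ⅕ ≈ 0.20000)
B(l, p) = (-3 + l)*(l + p)
j(C, W) = 204 (j(C, W) = -12 + 3*((-5)² - 3*(-5) - 3*(-4) - 5*(-4)) = -12 + 3*(25 + 15 + 12 + 20) = -12 + 3*72 = -12 + 216 = 204)
b(r) = 10 (b(r) = -4 + 14 = 10)
x(d, V) = V + d
x(j(15, -3), 73) + b(-43) = (73 + 204) + 10 = 277 + 10 = 287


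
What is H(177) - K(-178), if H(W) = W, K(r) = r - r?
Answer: 177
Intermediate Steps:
K(r) = 0
H(177) - K(-178) = 177 - 1*0 = 177 + 0 = 177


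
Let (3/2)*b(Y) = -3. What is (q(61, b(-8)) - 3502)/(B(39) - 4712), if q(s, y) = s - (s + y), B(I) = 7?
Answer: 700/941 ≈ 0.74389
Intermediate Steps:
b(Y) = -2 (b(Y) = (2/3)*(-3) = -2)
q(s, y) = -y (q(s, y) = s + (-s - y) = -y)
(q(61, b(-8)) - 3502)/(B(39) - 4712) = (-1*(-2) - 3502)/(7 - 4712) = (2 - 3502)/(-4705) = -3500*(-1/4705) = 700/941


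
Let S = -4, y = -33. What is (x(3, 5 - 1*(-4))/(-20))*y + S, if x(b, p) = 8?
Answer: 46/5 ≈ 9.2000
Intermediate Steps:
(x(3, 5 - 1*(-4))/(-20))*y + S = (8/(-20))*(-33) - 4 = (8*(-1/20))*(-33) - 4 = -⅖*(-33) - 4 = 66/5 - 4 = 46/5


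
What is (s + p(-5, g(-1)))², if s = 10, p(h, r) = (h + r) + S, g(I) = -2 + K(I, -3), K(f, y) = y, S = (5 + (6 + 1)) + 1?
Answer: 169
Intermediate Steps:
S = 13 (S = (5 + 7) + 1 = 12 + 1 = 13)
g(I) = -5 (g(I) = -2 - 3 = -5)
p(h, r) = 13 + h + r (p(h, r) = (h + r) + 13 = 13 + h + r)
(s + p(-5, g(-1)))² = (10 + (13 - 5 - 5))² = (10 + 3)² = 13² = 169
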